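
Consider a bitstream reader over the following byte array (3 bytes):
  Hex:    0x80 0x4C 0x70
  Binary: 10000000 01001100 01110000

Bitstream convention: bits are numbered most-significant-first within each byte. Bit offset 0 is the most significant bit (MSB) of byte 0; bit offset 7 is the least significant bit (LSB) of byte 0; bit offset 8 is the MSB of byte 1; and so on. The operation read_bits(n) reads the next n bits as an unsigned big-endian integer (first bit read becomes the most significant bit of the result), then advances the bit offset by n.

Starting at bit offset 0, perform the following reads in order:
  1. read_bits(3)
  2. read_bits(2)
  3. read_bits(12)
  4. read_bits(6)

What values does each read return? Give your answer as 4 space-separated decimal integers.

Read 1: bits[0:3] width=3 -> value=4 (bin 100); offset now 3 = byte 0 bit 3; 21 bits remain
Read 2: bits[3:5] width=2 -> value=0 (bin 00); offset now 5 = byte 0 bit 5; 19 bits remain
Read 3: bits[5:17] width=12 -> value=152 (bin 000010011000); offset now 17 = byte 2 bit 1; 7 bits remain
Read 4: bits[17:23] width=6 -> value=56 (bin 111000); offset now 23 = byte 2 bit 7; 1 bits remain

Answer: 4 0 152 56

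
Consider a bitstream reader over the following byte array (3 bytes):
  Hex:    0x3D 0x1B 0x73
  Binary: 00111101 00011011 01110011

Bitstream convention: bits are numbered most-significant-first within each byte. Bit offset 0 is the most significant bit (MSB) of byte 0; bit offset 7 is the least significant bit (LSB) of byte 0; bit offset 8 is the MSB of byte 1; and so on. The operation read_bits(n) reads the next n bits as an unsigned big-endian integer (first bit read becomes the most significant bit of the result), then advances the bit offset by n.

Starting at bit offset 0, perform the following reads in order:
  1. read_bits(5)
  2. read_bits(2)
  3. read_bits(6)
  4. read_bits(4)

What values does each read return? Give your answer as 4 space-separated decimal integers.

Read 1: bits[0:5] width=5 -> value=7 (bin 00111); offset now 5 = byte 0 bit 5; 19 bits remain
Read 2: bits[5:7] width=2 -> value=2 (bin 10); offset now 7 = byte 0 bit 7; 17 bits remain
Read 3: bits[7:13] width=6 -> value=35 (bin 100011); offset now 13 = byte 1 bit 5; 11 bits remain
Read 4: bits[13:17] width=4 -> value=6 (bin 0110); offset now 17 = byte 2 bit 1; 7 bits remain

Answer: 7 2 35 6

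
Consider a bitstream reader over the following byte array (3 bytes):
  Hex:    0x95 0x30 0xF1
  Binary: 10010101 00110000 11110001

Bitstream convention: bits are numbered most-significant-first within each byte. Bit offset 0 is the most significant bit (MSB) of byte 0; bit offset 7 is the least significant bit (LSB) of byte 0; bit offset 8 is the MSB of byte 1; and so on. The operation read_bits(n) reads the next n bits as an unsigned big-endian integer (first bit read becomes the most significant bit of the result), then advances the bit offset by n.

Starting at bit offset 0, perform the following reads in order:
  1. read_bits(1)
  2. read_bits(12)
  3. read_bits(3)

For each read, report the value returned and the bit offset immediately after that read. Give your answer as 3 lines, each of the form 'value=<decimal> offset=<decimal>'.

Answer: value=1 offset=1
value=678 offset=13
value=0 offset=16

Derivation:
Read 1: bits[0:1] width=1 -> value=1 (bin 1); offset now 1 = byte 0 bit 1; 23 bits remain
Read 2: bits[1:13] width=12 -> value=678 (bin 001010100110); offset now 13 = byte 1 bit 5; 11 bits remain
Read 3: bits[13:16] width=3 -> value=0 (bin 000); offset now 16 = byte 2 bit 0; 8 bits remain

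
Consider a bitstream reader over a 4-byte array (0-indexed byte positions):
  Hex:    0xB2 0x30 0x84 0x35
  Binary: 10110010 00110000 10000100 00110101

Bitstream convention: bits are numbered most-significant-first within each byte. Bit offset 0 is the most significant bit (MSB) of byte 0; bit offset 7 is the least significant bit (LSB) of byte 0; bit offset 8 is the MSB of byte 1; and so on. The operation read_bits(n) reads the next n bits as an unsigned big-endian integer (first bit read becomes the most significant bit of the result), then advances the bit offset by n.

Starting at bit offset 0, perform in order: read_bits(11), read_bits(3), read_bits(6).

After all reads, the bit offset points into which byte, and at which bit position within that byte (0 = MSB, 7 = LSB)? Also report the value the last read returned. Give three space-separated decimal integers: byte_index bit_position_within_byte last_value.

Answer: 2 4 8

Derivation:
Read 1: bits[0:11] width=11 -> value=1425 (bin 10110010001); offset now 11 = byte 1 bit 3; 21 bits remain
Read 2: bits[11:14] width=3 -> value=4 (bin 100); offset now 14 = byte 1 bit 6; 18 bits remain
Read 3: bits[14:20] width=6 -> value=8 (bin 001000); offset now 20 = byte 2 bit 4; 12 bits remain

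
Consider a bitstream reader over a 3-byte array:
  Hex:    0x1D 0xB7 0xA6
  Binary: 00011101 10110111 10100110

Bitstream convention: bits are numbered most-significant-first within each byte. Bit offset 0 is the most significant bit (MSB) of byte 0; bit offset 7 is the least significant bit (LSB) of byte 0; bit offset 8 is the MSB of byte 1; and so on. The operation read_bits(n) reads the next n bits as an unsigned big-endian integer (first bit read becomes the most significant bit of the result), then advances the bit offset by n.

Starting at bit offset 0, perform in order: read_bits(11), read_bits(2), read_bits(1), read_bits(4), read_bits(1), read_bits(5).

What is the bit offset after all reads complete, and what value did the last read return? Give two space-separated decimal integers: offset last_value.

Answer: 24 6

Derivation:
Read 1: bits[0:11] width=11 -> value=237 (bin 00011101101); offset now 11 = byte 1 bit 3; 13 bits remain
Read 2: bits[11:13] width=2 -> value=2 (bin 10); offset now 13 = byte 1 bit 5; 11 bits remain
Read 3: bits[13:14] width=1 -> value=1 (bin 1); offset now 14 = byte 1 bit 6; 10 bits remain
Read 4: bits[14:18] width=4 -> value=14 (bin 1110); offset now 18 = byte 2 bit 2; 6 bits remain
Read 5: bits[18:19] width=1 -> value=1 (bin 1); offset now 19 = byte 2 bit 3; 5 bits remain
Read 6: bits[19:24] width=5 -> value=6 (bin 00110); offset now 24 = byte 3 bit 0; 0 bits remain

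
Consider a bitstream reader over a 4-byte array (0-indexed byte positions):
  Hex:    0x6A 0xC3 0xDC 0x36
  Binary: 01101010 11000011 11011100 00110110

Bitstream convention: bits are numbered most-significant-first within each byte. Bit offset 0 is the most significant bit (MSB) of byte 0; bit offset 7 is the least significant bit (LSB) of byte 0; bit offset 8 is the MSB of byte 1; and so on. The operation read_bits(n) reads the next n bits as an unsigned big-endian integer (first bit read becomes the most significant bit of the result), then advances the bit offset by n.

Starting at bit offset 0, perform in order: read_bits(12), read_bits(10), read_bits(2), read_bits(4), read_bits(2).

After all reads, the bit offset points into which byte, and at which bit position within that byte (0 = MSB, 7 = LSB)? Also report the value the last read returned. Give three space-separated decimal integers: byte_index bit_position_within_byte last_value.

Read 1: bits[0:12] width=12 -> value=1708 (bin 011010101100); offset now 12 = byte 1 bit 4; 20 bits remain
Read 2: bits[12:22] width=10 -> value=247 (bin 0011110111); offset now 22 = byte 2 bit 6; 10 bits remain
Read 3: bits[22:24] width=2 -> value=0 (bin 00); offset now 24 = byte 3 bit 0; 8 bits remain
Read 4: bits[24:28] width=4 -> value=3 (bin 0011); offset now 28 = byte 3 bit 4; 4 bits remain
Read 5: bits[28:30] width=2 -> value=1 (bin 01); offset now 30 = byte 3 bit 6; 2 bits remain

Answer: 3 6 1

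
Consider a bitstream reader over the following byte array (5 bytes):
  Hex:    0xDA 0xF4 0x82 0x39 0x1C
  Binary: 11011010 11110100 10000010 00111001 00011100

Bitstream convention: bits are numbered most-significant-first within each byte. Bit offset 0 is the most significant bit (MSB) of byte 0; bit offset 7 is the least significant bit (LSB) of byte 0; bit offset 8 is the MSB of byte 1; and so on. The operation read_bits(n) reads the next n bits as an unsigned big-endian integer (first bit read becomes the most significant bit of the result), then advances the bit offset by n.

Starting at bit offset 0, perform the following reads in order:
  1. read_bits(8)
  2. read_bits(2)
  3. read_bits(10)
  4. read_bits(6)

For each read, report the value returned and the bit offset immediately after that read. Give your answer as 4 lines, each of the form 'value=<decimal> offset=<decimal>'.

Read 1: bits[0:8] width=8 -> value=218 (bin 11011010); offset now 8 = byte 1 bit 0; 32 bits remain
Read 2: bits[8:10] width=2 -> value=3 (bin 11); offset now 10 = byte 1 bit 2; 30 bits remain
Read 3: bits[10:20] width=10 -> value=840 (bin 1101001000); offset now 20 = byte 2 bit 4; 20 bits remain
Read 4: bits[20:26] width=6 -> value=8 (bin 001000); offset now 26 = byte 3 bit 2; 14 bits remain

Answer: value=218 offset=8
value=3 offset=10
value=840 offset=20
value=8 offset=26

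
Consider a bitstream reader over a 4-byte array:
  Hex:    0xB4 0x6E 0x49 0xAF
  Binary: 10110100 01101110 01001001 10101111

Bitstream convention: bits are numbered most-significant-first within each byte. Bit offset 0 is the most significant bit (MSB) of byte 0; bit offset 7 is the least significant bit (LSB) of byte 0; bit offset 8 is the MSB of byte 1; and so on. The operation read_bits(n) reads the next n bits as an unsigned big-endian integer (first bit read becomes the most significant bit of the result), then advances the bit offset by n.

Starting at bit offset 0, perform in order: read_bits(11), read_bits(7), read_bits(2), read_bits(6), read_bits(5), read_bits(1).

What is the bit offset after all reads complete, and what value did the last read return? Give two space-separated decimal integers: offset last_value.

Answer: 32 1

Derivation:
Read 1: bits[0:11] width=11 -> value=1443 (bin 10110100011); offset now 11 = byte 1 bit 3; 21 bits remain
Read 2: bits[11:18] width=7 -> value=57 (bin 0111001); offset now 18 = byte 2 bit 2; 14 bits remain
Read 3: bits[18:20] width=2 -> value=0 (bin 00); offset now 20 = byte 2 bit 4; 12 bits remain
Read 4: bits[20:26] width=6 -> value=38 (bin 100110); offset now 26 = byte 3 bit 2; 6 bits remain
Read 5: bits[26:31] width=5 -> value=23 (bin 10111); offset now 31 = byte 3 bit 7; 1 bits remain
Read 6: bits[31:32] width=1 -> value=1 (bin 1); offset now 32 = byte 4 bit 0; 0 bits remain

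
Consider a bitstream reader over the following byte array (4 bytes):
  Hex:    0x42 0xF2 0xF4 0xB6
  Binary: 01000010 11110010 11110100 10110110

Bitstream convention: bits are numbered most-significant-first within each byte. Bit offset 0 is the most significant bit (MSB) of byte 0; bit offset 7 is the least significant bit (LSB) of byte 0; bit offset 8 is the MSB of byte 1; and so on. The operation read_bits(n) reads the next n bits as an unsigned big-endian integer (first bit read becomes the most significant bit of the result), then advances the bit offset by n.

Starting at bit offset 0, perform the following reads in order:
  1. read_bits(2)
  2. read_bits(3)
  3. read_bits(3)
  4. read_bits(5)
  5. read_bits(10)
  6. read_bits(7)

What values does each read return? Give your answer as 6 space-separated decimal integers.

Answer: 1 0 2 30 378 45

Derivation:
Read 1: bits[0:2] width=2 -> value=1 (bin 01); offset now 2 = byte 0 bit 2; 30 bits remain
Read 2: bits[2:5] width=3 -> value=0 (bin 000); offset now 5 = byte 0 bit 5; 27 bits remain
Read 3: bits[5:8] width=3 -> value=2 (bin 010); offset now 8 = byte 1 bit 0; 24 bits remain
Read 4: bits[8:13] width=5 -> value=30 (bin 11110); offset now 13 = byte 1 bit 5; 19 bits remain
Read 5: bits[13:23] width=10 -> value=378 (bin 0101111010); offset now 23 = byte 2 bit 7; 9 bits remain
Read 6: bits[23:30] width=7 -> value=45 (bin 0101101); offset now 30 = byte 3 bit 6; 2 bits remain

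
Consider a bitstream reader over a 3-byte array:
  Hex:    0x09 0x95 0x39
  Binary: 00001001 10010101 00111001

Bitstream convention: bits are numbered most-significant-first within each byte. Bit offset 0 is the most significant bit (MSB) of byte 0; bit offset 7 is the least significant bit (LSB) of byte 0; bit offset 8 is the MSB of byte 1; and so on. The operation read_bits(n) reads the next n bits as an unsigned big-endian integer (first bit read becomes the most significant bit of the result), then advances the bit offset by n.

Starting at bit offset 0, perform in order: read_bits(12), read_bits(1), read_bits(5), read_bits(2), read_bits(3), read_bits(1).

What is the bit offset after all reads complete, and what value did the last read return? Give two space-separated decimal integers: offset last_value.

Read 1: bits[0:12] width=12 -> value=153 (bin 000010011001); offset now 12 = byte 1 bit 4; 12 bits remain
Read 2: bits[12:13] width=1 -> value=0 (bin 0); offset now 13 = byte 1 bit 5; 11 bits remain
Read 3: bits[13:18] width=5 -> value=20 (bin 10100); offset now 18 = byte 2 bit 2; 6 bits remain
Read 4: bits[18:20] width=2 -> value=3 (bin 11); offset now 20 = byte 2 bit 4; 4 bits remain
Read 5: bits[20:23] width=3 -> value=4 (bin 100); offset now 23 = byte 2 bit 7; 1 bits remain
Read 6: bits[23:24] width=1 -> value=1 (bin 1); offset now 24 = byte 3 bit 0; 0 bits remain

Answer: 24 1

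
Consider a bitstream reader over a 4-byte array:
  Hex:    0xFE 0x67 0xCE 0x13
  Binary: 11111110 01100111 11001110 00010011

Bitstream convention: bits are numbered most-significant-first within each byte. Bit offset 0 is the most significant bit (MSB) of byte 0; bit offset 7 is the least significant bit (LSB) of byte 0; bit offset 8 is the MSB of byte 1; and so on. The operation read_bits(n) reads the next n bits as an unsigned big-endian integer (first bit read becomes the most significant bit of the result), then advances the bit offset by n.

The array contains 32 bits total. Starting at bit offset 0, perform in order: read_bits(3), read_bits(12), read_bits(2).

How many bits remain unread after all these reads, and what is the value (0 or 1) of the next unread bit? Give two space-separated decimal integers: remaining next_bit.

Read 1: bits[0:3] width=3 -> value=7 (bin 111); offset now 3 = byte 0 bit 3; 29 bits remain
Read 2: bits[3:15] width=12 -> value=3891 (bin 111100110011); offset now 15 = byte 1 bit 7; 17 bits remain
Read 3: bits[15:17] width=2 -> value=3 (bin 11); offset now 17 = byte 2 bit 1; 15 bits remain

Answer: 15 1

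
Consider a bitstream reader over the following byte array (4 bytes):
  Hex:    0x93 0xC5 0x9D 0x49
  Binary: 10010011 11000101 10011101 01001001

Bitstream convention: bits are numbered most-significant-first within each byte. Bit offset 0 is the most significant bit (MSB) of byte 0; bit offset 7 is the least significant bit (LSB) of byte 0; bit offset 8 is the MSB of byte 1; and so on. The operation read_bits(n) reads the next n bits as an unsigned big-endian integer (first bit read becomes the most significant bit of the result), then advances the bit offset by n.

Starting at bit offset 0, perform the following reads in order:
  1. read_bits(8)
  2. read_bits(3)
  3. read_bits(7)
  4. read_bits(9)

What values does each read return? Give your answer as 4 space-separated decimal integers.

Read 1: bits[0:8] width=8 -> value=147 (bin 10010011); offset now 8 = byte 1 bit 0; 24 bits remain
Read 2: bits[8:11] width=3 -> value=6 (bin 110); offset now 11 = byte 1 bit 3; 21 bits remain
Read 3: bits[11:18] width=7 -> value=22 (bin 0010110); offset now 18 = byte 2 bit 2; 14 bits remain
Read 4: bits[18:27] width=9 -> value=234 (bin 011101010); offset now 27 = byte 3 bit 3; 5 bits remain

Answer: 147 6 22 234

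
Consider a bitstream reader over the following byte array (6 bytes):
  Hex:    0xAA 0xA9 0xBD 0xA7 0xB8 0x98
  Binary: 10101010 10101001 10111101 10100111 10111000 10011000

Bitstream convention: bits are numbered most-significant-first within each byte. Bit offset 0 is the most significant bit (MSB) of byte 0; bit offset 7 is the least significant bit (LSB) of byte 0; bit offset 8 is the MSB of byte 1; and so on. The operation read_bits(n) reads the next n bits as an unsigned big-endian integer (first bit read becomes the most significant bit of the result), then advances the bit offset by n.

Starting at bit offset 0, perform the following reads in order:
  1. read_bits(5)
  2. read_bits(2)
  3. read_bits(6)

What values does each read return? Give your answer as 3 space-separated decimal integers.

Answer: 21 1 21

Derivation:
Read 1: bits[0:5] width=5 -> value=21 (bin 10101); offset now 5 = byte 0 bit 5; 43 bits remain
Read 2: bits[5:7] width=2 -> value=1 (bin 01); offset now 7 = byte 0 bit 7; 41 bits remain
Read 3: bits[7:13] width=6 -> value=21 (bin 010101); offset now 13 = byte 1 bit 5; 35 bits remain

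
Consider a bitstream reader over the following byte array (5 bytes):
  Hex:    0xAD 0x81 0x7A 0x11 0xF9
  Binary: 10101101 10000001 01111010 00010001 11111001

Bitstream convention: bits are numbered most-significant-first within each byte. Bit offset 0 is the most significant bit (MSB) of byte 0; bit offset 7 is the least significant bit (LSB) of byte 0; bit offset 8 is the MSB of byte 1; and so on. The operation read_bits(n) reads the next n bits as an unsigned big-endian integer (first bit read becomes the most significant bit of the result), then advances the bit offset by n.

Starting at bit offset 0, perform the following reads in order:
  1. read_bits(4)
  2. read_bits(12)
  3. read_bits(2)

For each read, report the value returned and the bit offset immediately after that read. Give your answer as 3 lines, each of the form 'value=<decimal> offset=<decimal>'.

Answer: value=10 offset=4
value=3457 offset=16
value=1 offset=18

Derivation:
Read 1: bits[0:4] width=4 -> value=10 (bin 1010); offset now 4 = byte 0 bit 4; 36 bits remain
Read 2: bits[4:16] width=12 -> value=3457 (bin 110110000001); offset now 16 = byte 2 bit 0; 24 bits remain
Read 3: bits[16:18] width=2 -> value=1 (bin 01); offset now 18 = byte 2 bit 2; 22 bits remain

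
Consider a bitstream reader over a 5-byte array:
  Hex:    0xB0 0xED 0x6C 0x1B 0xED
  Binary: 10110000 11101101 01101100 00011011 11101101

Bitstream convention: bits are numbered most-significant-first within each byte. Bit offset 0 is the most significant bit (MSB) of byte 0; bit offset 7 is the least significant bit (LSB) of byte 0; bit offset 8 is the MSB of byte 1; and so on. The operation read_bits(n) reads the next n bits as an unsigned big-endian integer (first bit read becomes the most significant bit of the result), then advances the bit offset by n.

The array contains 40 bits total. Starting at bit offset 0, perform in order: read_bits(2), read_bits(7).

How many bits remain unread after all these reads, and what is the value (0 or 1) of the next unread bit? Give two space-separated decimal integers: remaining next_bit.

Answer: 31 1

Derivation:
Read 1: bits[0:2] width=2 -> value=2 (bin 10); offset now 2 = byte 0 bit 2; 38 bits remain
Read 2: bits[2:9] width=7 -> value=97 (bin 1100001); offset now 9 = byte 1 bit 1; 31 bits remain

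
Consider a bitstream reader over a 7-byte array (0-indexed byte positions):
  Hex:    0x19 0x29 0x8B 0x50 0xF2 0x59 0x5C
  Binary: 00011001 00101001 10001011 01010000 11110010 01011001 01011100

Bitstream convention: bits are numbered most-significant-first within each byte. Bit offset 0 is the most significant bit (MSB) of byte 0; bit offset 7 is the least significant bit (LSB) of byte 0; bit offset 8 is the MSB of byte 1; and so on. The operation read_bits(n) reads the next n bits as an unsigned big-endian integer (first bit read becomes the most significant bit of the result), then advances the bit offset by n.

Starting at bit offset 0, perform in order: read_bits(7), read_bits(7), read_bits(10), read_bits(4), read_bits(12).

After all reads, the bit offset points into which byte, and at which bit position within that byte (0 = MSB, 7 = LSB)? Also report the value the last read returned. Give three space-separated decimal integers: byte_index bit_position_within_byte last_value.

Answer: 5 0 242

Derivation:
Read 1: bits[0:7] width=7 -> value=12 (bin 0001100); offset now 7 = byte 0 bit 7; 49 bits remain
Read 2: bits[7:14] width=7 -> value=74 (bin 1001010); offset now 14 = byte 1 bit 6; 42 bits remain
Read 3: bits[14:24] width=10 -> value=395 (bin 0110001011); offset now 24 = byte 3 bit 0; 32 bits remain
Read 4: bits[24:28] width=4 -> value=5 (bin 0101); offset now 28 = byte 3 bit 4; 28 bits remain
Read 5: bits[28:40] width=12 -> value=242 (bin 000011110010); offset now 40 = byte 5 bit 0; 16 bits remain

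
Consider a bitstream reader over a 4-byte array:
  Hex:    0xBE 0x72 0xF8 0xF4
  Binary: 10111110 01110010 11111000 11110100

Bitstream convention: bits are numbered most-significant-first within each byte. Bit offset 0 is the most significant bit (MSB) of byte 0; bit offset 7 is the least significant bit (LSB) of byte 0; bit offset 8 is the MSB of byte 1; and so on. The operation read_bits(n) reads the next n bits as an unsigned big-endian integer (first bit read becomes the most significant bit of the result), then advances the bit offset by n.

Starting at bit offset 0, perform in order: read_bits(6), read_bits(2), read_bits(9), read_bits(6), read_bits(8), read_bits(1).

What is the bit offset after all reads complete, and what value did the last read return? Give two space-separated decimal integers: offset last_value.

Read 1: bits[0:6] width=6 -> value=47 (bin 101111); offset now 6 = byte 0 bit 6; 26 bits remain
Read 2: bits[6:8] width=2 -> value=2 (bin 10); offset now 8 = byte 1 bit 0; 24 bits remain
Read 3: bits[8:17] width=9 -> value=229 (bin 011100101); offset now 17 = byte 2 bit 1; 15 bits remain
Read 4: bits[17:23] width=6 -> value=60 (bin 111100); offset now 23 = byte 2 bit 7; 9 bits remain
Read 5: bits[23:31] width=8 -> value=122 (bin 01111010); offset now 31 = byte 3 bit 7; 1 bits remain
Read 6: bits[31:32] width=1 -> value=0 (bin 0); offset now 32 = byte 4 bit 0; 0 bits remain

Answer: 32 0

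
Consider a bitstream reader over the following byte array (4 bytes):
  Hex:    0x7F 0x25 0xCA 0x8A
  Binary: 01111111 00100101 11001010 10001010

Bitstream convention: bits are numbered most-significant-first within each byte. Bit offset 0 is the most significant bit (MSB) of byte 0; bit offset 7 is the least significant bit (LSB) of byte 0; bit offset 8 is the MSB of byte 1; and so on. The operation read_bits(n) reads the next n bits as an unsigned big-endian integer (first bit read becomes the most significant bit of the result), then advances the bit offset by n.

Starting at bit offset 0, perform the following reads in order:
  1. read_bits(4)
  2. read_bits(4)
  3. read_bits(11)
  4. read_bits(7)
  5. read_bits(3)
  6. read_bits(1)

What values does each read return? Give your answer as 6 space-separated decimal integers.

Answer: 7 15 302 42 1 0

Derivation:
Read 1: bits[0:4] width=4 -> value=7 (bin 0111); offset now 4 = byte 0 bit 4; 28 bits remain
Read 2: bits[4:8] width=4 -> value=15 (bin 1111); offset now 8 = byte 1 bit 0; 24 bits remain
Read 3: bits[8:19] width=11 -> value=302 (bin 00100101110); offset now 19 = byte 2 bit 3; 13 bits remain
Read 4: bits[19:26] width=7 -> value=42 (bin 0101010); offset now 26 = byte 3 bit 2; 6 bits remain
Read 5: bits[26:29] width=3 -> value=1 (bin 001); offset now 29 = byte 3 bit 5; 3 bits remain
Read 6: bits[29:30] width=1 -> value=0 (bin 0); offset now 30 = byte 3 bit 6; 2 bits remain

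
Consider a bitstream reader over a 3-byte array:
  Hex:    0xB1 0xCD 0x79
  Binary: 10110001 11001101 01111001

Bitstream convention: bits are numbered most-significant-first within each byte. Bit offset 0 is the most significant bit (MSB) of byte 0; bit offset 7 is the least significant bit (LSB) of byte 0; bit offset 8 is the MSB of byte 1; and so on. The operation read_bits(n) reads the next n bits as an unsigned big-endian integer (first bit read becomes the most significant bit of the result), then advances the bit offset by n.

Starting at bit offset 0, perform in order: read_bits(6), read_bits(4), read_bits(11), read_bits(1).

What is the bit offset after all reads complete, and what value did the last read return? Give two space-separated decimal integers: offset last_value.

Answer: 22 0

Derivation:
Read 1: bits[0:6] width=6 -> value=44 (bin 101100); offset now 6 = byte 0 bit 6; 18 bits remain
Read 2: bits[6:10] width=4 -> value=7 (bin 0111); offset now 10 = byte 1 bit 2; 14 bits remain
Read 3: bits[10:21] width=11 -> value=431 (bin 00110101111); offset now 21 = byte 2 bit 5; 3 bits remain
Read 4: bits[21:22] width=1 -> value=0 (bin 0); offset now 22 = byte 2 bit 6; 2 bits remain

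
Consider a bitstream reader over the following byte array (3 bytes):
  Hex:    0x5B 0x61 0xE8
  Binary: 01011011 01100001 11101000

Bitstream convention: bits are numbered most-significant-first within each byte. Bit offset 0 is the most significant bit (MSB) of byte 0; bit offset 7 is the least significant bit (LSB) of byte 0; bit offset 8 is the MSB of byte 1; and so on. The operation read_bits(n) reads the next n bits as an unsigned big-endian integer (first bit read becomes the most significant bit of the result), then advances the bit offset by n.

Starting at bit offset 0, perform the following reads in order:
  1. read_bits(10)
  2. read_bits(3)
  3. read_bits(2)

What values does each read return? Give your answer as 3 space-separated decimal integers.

Read 1: bits[0:10] width=10 -> value=365 (bin 0101101101); offset now 10 = byte 1 bit 2; 14 bits remain
Read 2: bits[10:13] width=3 -> value=4 (bin 100); offset now 13 = byte 1 bit 5; 11 bits remain
Read 3: bits[13:15] width=2 -> value=0 (bin 00); offset now 15 = byte 1 bit 7; 9 bits remain

Answer: 365 4 0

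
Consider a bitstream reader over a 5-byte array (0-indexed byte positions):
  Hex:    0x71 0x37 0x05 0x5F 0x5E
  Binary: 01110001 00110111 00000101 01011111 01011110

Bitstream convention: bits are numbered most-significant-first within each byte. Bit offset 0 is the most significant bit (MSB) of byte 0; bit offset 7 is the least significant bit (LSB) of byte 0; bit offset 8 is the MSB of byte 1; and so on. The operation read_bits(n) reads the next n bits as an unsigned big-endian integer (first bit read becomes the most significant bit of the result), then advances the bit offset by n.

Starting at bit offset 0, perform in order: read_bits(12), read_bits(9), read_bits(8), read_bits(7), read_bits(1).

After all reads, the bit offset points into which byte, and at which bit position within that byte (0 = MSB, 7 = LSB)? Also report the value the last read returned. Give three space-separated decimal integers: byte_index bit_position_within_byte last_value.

Answer: 4 5 1

Derivation:
Read 1: bits[0:12] width=12 -> value=1811 (bin 011100010011); offset now 12 = byte 1 bit 4; 28 bits remain
Read 2: bits[12:21] width=9 -> value=224 (bin 011100000); offset now 21 = byte 2 bit 5; 19 bits remain
Read 3: bits[21:29] width=8 -> value=171 (bin 10101011); offset now 29 = byte 3 bit 5; 11 bits remain
Read 4: bits[29:36] width=7 -> value=117 (bin 1110101); offset now 36 = byte 4 bit 4; 4 bits remain
Read 5: bits[36:37] width=1 -> value=1 (bin 1); offset now 37 = byte 4 bit 5; 3 bits remain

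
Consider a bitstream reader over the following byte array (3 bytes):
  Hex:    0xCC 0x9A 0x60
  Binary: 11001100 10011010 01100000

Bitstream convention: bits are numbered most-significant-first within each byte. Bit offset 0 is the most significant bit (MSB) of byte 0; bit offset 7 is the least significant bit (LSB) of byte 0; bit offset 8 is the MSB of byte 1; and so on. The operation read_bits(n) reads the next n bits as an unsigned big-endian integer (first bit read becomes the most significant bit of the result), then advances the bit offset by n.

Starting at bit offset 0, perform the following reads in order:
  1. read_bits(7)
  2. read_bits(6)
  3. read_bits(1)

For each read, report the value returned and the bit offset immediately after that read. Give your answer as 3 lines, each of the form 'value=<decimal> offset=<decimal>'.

Read 1: bits[0:7] width=7 -> value=102 (bin 1100110); offset now 7 = byte 0 bit 7; 17 bits remain
Read 2: bits[7:13] width=6 -> value=19 (bin 010011); offset now 13 = byte 1 bit 5; 11 bits remain
Read 3: bits[13:14] width=1 -> value=0 (bin 0); offset now 14 = byte 1 bit 6; 10 bits remain

Answer: value=102 offset=7
value=19 offset=13
value=0 offset=14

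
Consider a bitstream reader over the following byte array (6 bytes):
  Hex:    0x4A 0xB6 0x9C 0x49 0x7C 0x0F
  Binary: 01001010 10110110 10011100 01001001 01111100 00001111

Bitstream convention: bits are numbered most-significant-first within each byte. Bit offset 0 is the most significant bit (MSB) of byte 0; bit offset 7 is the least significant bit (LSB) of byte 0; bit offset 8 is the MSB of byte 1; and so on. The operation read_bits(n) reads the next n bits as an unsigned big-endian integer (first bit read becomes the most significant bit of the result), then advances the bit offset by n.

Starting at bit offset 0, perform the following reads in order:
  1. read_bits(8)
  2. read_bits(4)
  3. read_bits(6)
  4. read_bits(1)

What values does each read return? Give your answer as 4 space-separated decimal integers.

Answer: 74 11 26 0

Derivation:
Read 1: bits[0:8] width=8 -> value=74 (bin 01001010); offset now 8 = byte 1 bit 0; 40 bits remain
Read 2: bits[8:12] width=4 -> value=11 (bin 1011); offset now 12 = byte 1 bit 4; 36 bits remain
Read 3: bits[12:18] width=6 -> value=26 (bin 011010); offset now 18 = byte 2 bit 2; 30 bits remain
Read 4: bits[18:19] width=1 -> value=0 (bin 0); offset now 19 = byte 2 bit 3; 29 bits remain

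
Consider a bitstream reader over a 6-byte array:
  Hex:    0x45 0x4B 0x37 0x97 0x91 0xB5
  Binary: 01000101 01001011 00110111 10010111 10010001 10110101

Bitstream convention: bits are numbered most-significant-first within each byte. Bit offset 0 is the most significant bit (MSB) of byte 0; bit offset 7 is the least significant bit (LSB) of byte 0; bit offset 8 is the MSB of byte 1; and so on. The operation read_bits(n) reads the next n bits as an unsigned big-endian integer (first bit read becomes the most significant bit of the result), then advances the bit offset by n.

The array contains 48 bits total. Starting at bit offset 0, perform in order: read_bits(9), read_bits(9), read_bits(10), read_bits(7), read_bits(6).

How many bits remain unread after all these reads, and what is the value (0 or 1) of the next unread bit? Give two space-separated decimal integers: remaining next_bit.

Read 1: bits[0:9] width=9 -> value=138 (bin 010001010); offset now 9 = byte 1 bit 1; 39 bits remain
Read 2: bits[9:18] width=9 -> value=300 (bin 100101100); offset now 18 = byte 2 bit 2; 30 bits remain
Read 3: bits[18:28] width=10 -> value=889 (bin 1101111001); offset now 28 = byte 3 bit 4; 20 bits remain
Read 4: bits[28:35] width=7 -> value=60 (bin 0111100); offset now 35 = byte 4 bit 3; 13 bits remain
Read 5: bits[35:41] width=6 -> value=35 (bin 100011); offset now 41 = byte 5 bit 1; 7 bits remain

Answer: 7 0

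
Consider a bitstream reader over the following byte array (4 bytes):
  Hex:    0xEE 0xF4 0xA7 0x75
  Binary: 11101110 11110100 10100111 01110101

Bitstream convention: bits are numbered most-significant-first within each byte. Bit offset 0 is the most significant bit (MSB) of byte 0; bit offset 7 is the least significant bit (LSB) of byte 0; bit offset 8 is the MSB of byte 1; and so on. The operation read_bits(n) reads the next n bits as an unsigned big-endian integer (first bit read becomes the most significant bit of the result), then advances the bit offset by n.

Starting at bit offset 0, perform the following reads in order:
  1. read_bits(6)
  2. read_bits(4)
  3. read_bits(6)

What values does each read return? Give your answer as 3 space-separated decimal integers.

Read 1: bits[0:6] width=6 -> value=59 (bin 111011); offset now 6 = byte 0 bit 6; 26 bits remain
Read 2: bits[6:10] width=4 -> value=11 (bin 1011); offset now 10 = byte 1 bit 2; 22 bits remain
Read 3: bits[10:16] width=6 -> value=52 (bin 110100); offset now 16 = byte 2 bit 0; 16 bits remain

Answer: 59 11 52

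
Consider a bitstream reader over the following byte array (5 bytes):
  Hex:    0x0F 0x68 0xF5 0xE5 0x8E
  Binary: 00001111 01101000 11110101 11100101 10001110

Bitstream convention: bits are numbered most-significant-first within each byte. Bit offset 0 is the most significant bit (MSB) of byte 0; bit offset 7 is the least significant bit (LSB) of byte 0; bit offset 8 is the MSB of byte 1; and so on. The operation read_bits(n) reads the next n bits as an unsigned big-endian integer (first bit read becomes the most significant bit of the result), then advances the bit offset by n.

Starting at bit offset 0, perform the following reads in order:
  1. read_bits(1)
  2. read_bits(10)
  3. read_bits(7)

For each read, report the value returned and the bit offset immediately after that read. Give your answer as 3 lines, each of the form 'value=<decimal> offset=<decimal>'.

Answer: value=0 offset=1
value=123 offset=11
value=35 offset=18

Derivation:
Read 1: bits[0:1] width=1 -> value=0 (bin 0); offset now 1 = byte 0 bit 1; 39 bits remain
Read 2: bits[1:11] width=10 -> value=123 (bin 0001111011); offset now 11 = byte 1 bit 3; 29 bits remain
Read 3: bits[11:18] width=7 -> value=35 (bin 0100011); offset now 18 = byte 2 bit 2; 22 bits remain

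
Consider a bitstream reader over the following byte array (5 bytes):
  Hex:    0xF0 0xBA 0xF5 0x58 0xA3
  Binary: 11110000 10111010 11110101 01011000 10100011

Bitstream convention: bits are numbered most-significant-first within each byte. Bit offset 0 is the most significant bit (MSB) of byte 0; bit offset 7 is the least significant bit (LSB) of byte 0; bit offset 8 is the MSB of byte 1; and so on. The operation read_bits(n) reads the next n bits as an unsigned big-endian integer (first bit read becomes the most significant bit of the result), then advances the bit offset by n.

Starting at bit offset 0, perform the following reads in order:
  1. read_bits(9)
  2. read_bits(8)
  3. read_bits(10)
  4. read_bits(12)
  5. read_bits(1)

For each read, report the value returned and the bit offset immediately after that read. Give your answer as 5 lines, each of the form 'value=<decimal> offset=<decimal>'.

Read 1: bits[0:9] width=9 -> value=481 (bin 111100001); offset now 9 = byte 1 bit 1; 31 bits remain
Read 2: bits[9:17] width=8 -> value=117 (bin 01110101); offset now 17 = byte 2 bit 1; 23 bits remain
Read 3: bits[17:27] width=10 -> value=938 (bin 1110101010); offset now 27 = byte 3 bit 3; 13 bits remain
Read 4: bits[27:39] width=12 -> value=3153 (bin 110001010001); offset now 39 = byte 4 bit 7; 1 bits remain
Read 5: bits[39:40] width=1 -> value=1 (bin 1); offset now 40 = byte 5 bit 0; 0 bits remain

Answer: value=481 offset=9
value=117 offset=17
value=938 offset=27
value=3153 offset=39
value=1 offset=40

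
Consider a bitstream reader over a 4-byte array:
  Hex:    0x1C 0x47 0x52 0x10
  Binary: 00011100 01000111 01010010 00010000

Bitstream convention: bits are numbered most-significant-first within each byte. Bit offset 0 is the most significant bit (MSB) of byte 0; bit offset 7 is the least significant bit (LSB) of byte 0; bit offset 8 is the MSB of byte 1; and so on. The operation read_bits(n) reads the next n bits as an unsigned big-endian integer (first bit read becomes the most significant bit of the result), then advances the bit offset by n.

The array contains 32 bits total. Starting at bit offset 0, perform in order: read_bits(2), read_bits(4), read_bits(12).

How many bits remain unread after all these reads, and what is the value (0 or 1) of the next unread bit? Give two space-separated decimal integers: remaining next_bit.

Answer: 14 0

Derivation:
Read 1: bits[0:2] width=2 -> value=0 (bin 00); offset now 2 = byte 0 bit 2; 30 bits remain
Read 2: bits[2:6] width=4 -> value=7 (bin 0111); offset now 6 = byte 0 bit 6; 26 bits remain
Read 3: bits[6:18] width=12 -> value=285 (bin 000100011101); offset now 18 = byte 2 bit 2; 14 bits remain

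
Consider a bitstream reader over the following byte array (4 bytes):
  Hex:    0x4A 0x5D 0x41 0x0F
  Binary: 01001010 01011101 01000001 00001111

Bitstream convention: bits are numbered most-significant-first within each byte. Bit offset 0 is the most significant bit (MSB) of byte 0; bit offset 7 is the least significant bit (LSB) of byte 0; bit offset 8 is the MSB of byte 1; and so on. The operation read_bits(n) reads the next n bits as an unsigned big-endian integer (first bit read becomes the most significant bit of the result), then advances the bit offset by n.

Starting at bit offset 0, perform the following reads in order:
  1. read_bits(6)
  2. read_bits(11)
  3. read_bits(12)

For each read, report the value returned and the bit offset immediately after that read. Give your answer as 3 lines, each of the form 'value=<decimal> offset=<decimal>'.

Answer: value=18 offset=6
value=1210 offset=17
value=2081 offset=29

Derivation:
Read 1: bits[0:6] width=6 -> value=18 (bin 010010); offset now 6 = byte 0 bit 6; 26 bits remain
Read 2: bits[6:17] width=11 -> value=1210 (bin 10010111010); offset now 17 = byte 2 bit 1; 15 bits remain
Read 3: bits[17:29] width=12 -> value=2081 (bin 100000100001); offset now 29 = byte 3 bit 5; 3 bits remain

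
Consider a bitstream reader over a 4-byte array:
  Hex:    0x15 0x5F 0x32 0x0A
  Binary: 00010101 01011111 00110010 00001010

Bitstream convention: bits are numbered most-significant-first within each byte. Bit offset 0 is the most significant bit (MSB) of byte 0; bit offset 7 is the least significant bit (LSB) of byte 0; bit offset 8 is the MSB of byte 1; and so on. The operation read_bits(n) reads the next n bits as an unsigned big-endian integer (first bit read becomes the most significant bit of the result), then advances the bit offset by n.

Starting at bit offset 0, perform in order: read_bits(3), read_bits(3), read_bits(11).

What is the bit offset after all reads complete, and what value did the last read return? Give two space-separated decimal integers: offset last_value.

Answer: 17 702

Derivation:
Read 1: bits[0:3] width=3 -> value=0 (bin 000); offset now 3 = byte 0 bit 3; 29 bits remain
Read 2: bits[3:6] width=3 -> value=5 (bin 101); offset now 6 = byte 0 bit 6; 26 bits remain
Read 3: bits[6:17] width=11 -> value=702 (bin 01010111110); offset now 17 = byte 2 bit 1; 15 bits remain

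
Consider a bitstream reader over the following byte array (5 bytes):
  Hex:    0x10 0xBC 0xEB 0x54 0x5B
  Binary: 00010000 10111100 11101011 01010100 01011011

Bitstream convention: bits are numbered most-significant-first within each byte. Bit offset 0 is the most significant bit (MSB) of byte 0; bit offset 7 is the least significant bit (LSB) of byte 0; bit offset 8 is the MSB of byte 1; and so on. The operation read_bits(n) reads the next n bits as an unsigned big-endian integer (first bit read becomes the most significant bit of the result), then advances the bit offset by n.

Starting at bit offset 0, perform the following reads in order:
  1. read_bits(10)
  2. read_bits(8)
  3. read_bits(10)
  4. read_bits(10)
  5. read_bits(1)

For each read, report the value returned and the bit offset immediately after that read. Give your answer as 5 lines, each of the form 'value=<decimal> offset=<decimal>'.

Answer: value=66 offset=10
value=243 offset=18
value=693 offset=28
value=278 offset=38
value=1 offset=39

Derivation:
Read 1: bits[0:10] width=10 -> value=66 (bin 0001000010); offset now 10 = byte 1 bit 2; 30 bits remain
Read 2: bits[10:18] width=8 -> value=243 (bin 11110011); offset now 18 = byte 2 bit 2; 22 bits remain
Read 3: bits[18:28] width=10 -> value=693 (bin 1010110101); offset now 28 = byte 3 bit 4; 12 bits remain
Read 4: bits[28:38] width=10 -> value=278 (bin 0100010110); offset now 38 = byte 4 bit 6; 2 bits remain
Read 5: bits[38:39] width=1 -> value=1 (bin 1); offset now 39 = byte 4 bit 7; 1 bits remain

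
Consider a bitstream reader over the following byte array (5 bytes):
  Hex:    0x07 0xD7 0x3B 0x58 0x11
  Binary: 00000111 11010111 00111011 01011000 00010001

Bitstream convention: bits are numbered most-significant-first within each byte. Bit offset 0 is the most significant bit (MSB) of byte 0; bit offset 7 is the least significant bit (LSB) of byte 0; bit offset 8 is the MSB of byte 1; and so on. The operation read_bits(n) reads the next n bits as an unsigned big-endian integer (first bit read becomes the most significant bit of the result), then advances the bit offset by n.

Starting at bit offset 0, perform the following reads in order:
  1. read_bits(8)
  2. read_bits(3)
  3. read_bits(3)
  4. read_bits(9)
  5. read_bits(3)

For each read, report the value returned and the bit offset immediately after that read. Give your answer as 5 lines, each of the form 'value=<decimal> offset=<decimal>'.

Read 1: bits[0:8] width=8 -> value=7 (bin 00000111); offset now 8 = byte 1 bit 0; 32 bits remain
Read 2: bits[8:11] width=3 -> value=6 (bin 110); offset now 11 = byte 1 bit 3; 29 bits remain
Read 3: bits[11:14] width=3 -> value=5 (bin 101); offset now 14 = byte 1 bit 6; 26 bits remain
Read 4: bits[14:23] width=9 -> value=413 (bin 110011101); offset now 23 = byte 2 bit 7; 17 bits remain
Read 5: bits[23:26] width=3 -> value=5 (bin 101); offset now 26 = byte 3 bit 2; 14 bits remain

Answer: value=7 offset=8
value=6 offset=11
value=5 offset=14
value=413 offset=23
value=5 offset=26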